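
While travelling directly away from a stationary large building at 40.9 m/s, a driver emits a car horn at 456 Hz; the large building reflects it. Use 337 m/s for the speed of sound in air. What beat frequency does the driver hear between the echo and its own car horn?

99 Hz

The large building receives the sound from a moving source: f₁ = f₀ · v/(v + v_e) = 456 × 337/377.9 ≈ 406.6 Hz.
On the return leg the driver is a moving observer: f₂ = f₁ · (v − v_e)/v = 406.6 × 296.1/337 ≈ 357.3 Hz.
Equivalently f₂ = f₀ · (v − v_e)/(v + v_e).
Beat against the emitted tone: |f₂ − f₀| = 2v_e·f₀/(v + v_e) = 2 × 40.9 × 456/377.9 ≈ 99 Hz.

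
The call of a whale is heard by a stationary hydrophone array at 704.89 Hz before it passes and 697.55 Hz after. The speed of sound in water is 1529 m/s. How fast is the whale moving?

f₁/f₂ = (v + v_s)/(v − v_s), so v_s = v · (f₁ − f₂)/(f₁ + f₂).
v_s = 1529 × (704.89 − 697.55)/(704.89 + 697.55) = 1529 × 7.34/1402.44 ≈ 8.0 m/s.

8.0 m/s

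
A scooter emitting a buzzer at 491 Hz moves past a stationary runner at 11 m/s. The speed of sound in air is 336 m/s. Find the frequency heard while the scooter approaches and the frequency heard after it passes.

508 Hz approaching; 475 Hz receding

Approaching: f₁ = f · v/(v − v_s) = 491 × 336/325 ≈ 508 Hz.
Receding: f₂ = f · v/(v + v_s) = 491 × 336/347 ≈ 475 Hz.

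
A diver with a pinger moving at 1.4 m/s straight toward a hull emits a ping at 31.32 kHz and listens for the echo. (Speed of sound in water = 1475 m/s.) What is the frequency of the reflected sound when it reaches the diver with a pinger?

31.4 kHz

The hull receives the sound from a moving source: f₁ = f₀ · v/(v − v_e) = 31.32 × 1475/1473.6 ≈ 31.3 kHz.
On the return leg the diver with a pinger is a moving observer: f₂ = f₁ · (v + v_e)/v = 31.3 × 1476.4/1475 ≈ 31.4 kHz.
Equivalently f₂ = f₀ · (v + v_e)/(v − v_e).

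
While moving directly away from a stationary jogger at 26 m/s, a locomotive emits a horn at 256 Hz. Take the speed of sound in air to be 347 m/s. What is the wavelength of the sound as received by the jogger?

1.46 m

Only the source moves, away from the listener, so f' = f · v/(v + v_s).
f' = 256 × 347/(347 + 26) ≈ 238 Hz.
λ' = v/f' = 347/238.155 ≈ 1.46 m.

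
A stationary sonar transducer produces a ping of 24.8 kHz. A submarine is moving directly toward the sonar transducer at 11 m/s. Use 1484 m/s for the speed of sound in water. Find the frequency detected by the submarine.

Moving observer, stationary source: f' = f · (v + v_o)/v.
f' = 24.8 × (1484 + 11)/1484 = 24.8 × 1495/1484 ≈ 25.0 kHz.

25.0 kHz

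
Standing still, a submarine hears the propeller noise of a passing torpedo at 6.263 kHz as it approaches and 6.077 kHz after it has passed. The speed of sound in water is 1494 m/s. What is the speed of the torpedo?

22.5 m/s

f₁/f₂ = (v + v_s)/(v − v_s), so v_s = v · (f₁ − f₂)/(f₁ + f₂).
v_s = 1494 × (6.263 − 6.077)/(6.263 + 6.077) = 1494 × 0.186/12.340 ≈ 22.5 m/s.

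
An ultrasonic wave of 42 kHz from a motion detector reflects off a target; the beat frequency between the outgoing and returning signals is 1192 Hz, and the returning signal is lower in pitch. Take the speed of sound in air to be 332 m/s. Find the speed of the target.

4.8 m/s

Double Doppler shift off a moving reflector: f₂ = f₀ · (v + u)/(v − u) (u > 0 toward emitter).
Returning signal is lower, so f₂ = f₀ − Δf = 42000 − 1192 = 40808 Hz.
Rearranging, u = v · (f₂ − f₀)/(f₂ + f₀) = 332 × -1192/82808 ≈ -4.8 m/s.
So the target is moving at 4.8 m/s away from the emitter.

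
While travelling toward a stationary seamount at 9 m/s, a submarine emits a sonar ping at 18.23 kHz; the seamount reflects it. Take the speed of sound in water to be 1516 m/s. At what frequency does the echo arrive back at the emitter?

The seamount receives the sound from a moving source: f₁ = f₀ · v/(v − v_e) = 18.23 × 1516/1507 ≈ 18.34 kHz.
On the return leg the submarine is a moving observer: f₂ = f₁ · (v + v_e)/v = 18.34 × 1525/1516 ≈ 18.45 kHz.
Equivalently f₂ = f₀ · (v + v_e)/(v − v_e).

18.45 kHz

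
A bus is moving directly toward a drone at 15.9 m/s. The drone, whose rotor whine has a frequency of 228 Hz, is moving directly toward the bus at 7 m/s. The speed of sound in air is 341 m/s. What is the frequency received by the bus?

244 Hz

Both move, so f' = f · (v + v_o)/(v − v_s).
f' = 228 × (341 + 15.9)/(341 − 7) = 228 × 356.9/334 ≈ 244 Hz.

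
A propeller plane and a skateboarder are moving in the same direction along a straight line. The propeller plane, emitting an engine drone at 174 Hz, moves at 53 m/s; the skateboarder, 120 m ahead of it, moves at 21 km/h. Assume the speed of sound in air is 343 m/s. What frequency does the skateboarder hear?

21 km/h = 5.833 m/s.
The skateboarder is ahead, so the propeller plane is moving toward it while the skateboarder is moving away from the propeller plane.
General Doppler shift: f' = f · (v − v_o)/(v − v_s).
f' = 174 × (343 − 5.833)/(343 − 53) = 174 × 337.17/290 ≈ 202 Hz.

202 Hz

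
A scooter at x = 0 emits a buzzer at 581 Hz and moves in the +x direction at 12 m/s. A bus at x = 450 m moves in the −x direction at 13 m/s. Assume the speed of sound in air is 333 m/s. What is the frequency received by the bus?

626 Hz

The observer lies on the +x side, so the source is heading toward the observer and the observer is heading toward the source.
With source approaching and observer approaching, f' = f · (v + v_o)/(v − v_s).
f' = 581 × (333 + 13)/(333 − 12) = 581 × 346/321 ≈ 626 Hz.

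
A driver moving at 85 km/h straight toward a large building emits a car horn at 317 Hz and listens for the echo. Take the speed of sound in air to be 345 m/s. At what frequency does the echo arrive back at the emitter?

364 Hz

85 km/h = 23.61 m/s.
The large building receives the sound from a moving source: f₁ = f₀ · v/(v − v_e) = 317 × 345/321.39 ≈ 340 Hz.
On the return leg the driver is a moving observer: f₂ = f₁ · (v + v_e)/v = 340 × 368.61/345 ≈ 364 Hz.
Equivalently f₂ = f₀ · (v + v_e)/(v − v_e).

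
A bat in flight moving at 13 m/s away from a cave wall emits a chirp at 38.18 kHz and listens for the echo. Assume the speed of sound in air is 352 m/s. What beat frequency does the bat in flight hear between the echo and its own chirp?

2720 Hz

The cave wall receives the sound from a moving source: f₁ = f₀ · v/(v + v_e) = 38.18 × 352/365 ≈ 36.82 kHz.
On the return leg the bat in flight is a moving observer: f₂ = f₁ · (v − v_e)/v = 36.82 × 339/352 ≈ 35.46 kHz.
Equivalently f₂ = f₀ · (v − v_e)/(v + v_e).
Beat against the emitted tone (with f₀ = 38180 Hz): |f₂ − f₀| = 2v_e·f₀/(v + v_e) = 2 × 13 × 38180/365 ≈ 2720 Hz.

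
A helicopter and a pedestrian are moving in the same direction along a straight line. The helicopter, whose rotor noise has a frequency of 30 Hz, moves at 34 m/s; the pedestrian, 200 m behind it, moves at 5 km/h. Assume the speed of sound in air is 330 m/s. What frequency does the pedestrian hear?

27.3 Hz

5 km/h = 1.389 m/s.
The pedestrian is behind, so the helicopter is moving away from it while the pedestrian is moving toward the helicopter.
Both move, so f' = f · (v + v_o)/(v + v_s).
f' = 30 × (330 + 1.389)/(330 + 34) = 30 × 331.39/364 ≈ 27.3 Hz.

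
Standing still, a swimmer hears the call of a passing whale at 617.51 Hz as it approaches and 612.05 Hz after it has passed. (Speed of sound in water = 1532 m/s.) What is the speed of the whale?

6.8 m/s

f₁/f₂ = (v + v_s)/(v − v_s), so v_s = v · (f₁ − f₂)/(f₁ + f₂).
v_s = 1532 × (617.51 − 612.05)/(617.51 + 612.05) = 1532 × 5.46/1229.56 ≈ 6.8 m/s.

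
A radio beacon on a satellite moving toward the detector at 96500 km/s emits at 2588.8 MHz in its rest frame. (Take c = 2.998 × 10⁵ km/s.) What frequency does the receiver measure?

3614.4 MHz

β = v/c = 96500/299800 = 0.3219.
Relativistic Doppler for frequency: f' = f₀ · √((1 + β)/(1 − β)).
f' = 2588.8 × √(1.3219/0.6781) = 2588.8 × 1.39619 ≈ 3614.4 MHz.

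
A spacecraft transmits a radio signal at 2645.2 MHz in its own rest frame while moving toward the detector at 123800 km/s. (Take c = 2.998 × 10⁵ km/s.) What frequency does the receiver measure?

β = v/c = 123800/299800 = 0.4129.
Relativistic Doppler for frequency: f' = f₀ · √((1 + β)/(1 − β)).
f' = 2645.2 × √(1.4129/0.5871) = 2645.2 × 1.55139 ≈ 4103.7 MHz.

4103.7 MHz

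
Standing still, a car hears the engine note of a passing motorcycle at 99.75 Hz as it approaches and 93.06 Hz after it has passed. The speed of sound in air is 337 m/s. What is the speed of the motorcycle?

11.7 m/s

f₁/f₂ = (v + v_s)/(v − v_s), so v_s = v · (f₁ − f₂)/(f₁ + f₂).
v_s = 337 × (99.75 − 93.06)/(99.75 + 93.06) = 337 × 6.69/192.81 ≈ 11.7 m/s.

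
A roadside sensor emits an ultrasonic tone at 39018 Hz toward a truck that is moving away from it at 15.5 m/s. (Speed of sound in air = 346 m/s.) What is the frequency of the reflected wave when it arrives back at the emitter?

35672 Hz

At the truck (a moving observer), f₁ = f₀ · (v − u)/v = 39018 × 330.5/346 ≈ 37270 Hz.
On reflection it acts as a source moving away from the stationary detector: f₂ = f₁ · v/(v + u) = 37270 × 346/361.5 ≈ 35672 Hz.
Equivalently f₂ = f₀ · (v − u)/(v + u).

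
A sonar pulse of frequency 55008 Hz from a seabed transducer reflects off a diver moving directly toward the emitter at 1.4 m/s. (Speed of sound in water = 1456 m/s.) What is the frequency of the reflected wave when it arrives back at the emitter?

The diver first receives the wave as a moving observer: f₁ = f₀ · (v + u)/v = 55008 × (1456 + 1.4)/1456 ≈ 55061 Hz.
On reflection it acts as a source moving toward the stationary detector: f₂ = f₁ · v/(v − u) = 55061 × 1456/1454.6 ≈ 55114 Hz.
Equivalently f₂ = f₀ · (v + u)/(v − u).

55114 Hz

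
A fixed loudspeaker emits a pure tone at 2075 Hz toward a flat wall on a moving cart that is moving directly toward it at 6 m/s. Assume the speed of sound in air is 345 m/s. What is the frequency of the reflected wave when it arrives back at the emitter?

At the flat wall on a moving cart (a moving observer), f₁ = f₀ · (v + u)/v = 2075 × 351/345 ≈ 2111 Hz.
On reflection it acts as a source moving toward the stationary detector: f₂ = f₁ · v/(v − u) = 2111 × 345/339 ≈ 2148 Hz.

2148 Hz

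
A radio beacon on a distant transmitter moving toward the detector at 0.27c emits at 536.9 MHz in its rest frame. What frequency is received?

Relativistic Doppler for frequency: f' = f₀ · √((1 + β)/(1 − β)).
f' = 536.9 × √(1.2700/0.7300) = 536.9 × 1.31899 ≈ 708.2 MHz.

708.2 MHz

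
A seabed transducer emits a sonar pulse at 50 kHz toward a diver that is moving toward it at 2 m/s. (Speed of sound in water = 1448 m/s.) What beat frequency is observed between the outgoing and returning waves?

The diver first receives the wave as a moving observer: f₁ = f₀ · (v + u)/v = 50 × (1448 + 2)/1448 ≈ 50.0691 kHz.
On reflection it acts as a source moving toward the stationary detector: f₂ = f₁ · v/(v − u) = 50.0691 × 1448/1446 ≈ 50.1383 kHz.
Beat frequency (with f₀ = 50000 Hz): |f₂ − f₀| = 2u·f₀/(v − u) = 2 × 2 × 50000/1446 ≈ 138 Hz.

138 Hz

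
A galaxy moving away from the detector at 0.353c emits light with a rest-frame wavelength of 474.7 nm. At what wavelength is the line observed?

Relativistic Doppler for wavelength: λ' = λ₀ · √((1 + β)/(1 − β)).
λ' = 474.7 × √(1.3530/0.6470) = 474.7 × 1.44609 ≈ 686.5 nm.

686.5 nm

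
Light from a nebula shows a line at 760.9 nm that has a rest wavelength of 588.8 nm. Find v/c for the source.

λ'/λ₀ = 1.2923 > 1 (redshift), so the source is receding.
λ'/λ₀ = √((1 + β)/(1 − β)) for a receding source ⇒ β = (r² − 1)/(r² + 1) with r = λ'/λ₀.
β = (1.6700 − 1)/(1.6700 + 1) ≈ 0.251.

0.251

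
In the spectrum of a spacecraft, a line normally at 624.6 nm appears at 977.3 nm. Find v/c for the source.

0.420c

λ'/λ₀ = 1.5647 > 1 (redshift), so the source is receding.
λ'/λ₀ = √((1 + β)/(1 − β)) for a receding source ⇒ β = (r² − 1)/(r² + 1) with r = λ'/λ₀.
β = (2.4482 − 1)/(2.4482 + 1) ≈ 0.420.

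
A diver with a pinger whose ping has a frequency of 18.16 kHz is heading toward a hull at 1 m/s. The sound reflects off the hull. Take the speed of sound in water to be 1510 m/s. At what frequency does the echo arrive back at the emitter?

The hull receives the sound from a moving source: f₁ = f₀ · v/(v − v_e) = 18.16 × 1510/1509 ≈ 18.17 kHz.
On the return leg the diver with a pinger is a moving observer: f₂ = f₁ · (v + v_e)/v = 18.17 × 1511/1510 ≈ 18.18 kHz.

18.18 kHz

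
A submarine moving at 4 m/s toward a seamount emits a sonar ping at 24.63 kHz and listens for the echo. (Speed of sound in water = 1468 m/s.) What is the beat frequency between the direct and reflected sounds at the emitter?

135 Hz

The seamount receives the sound from a moving source: f₁ = f₀ · v/(v − v_e) = 24.63 × 1468/1464 ≈ 24.6973 kHz.
On the return leg the submarine is a moving observer: f₂ = f₁ · (v + v_e)/v = 24.6973 × 1472/1468 ≈ 24.7646 kHz.
Equivalently f₂ = f₀ · (v + v_e)/(v − v_e).
Beat against the emitted tone (with f₀ = 24630 Hz): |f₂ − f₀| = 2v_e·f₀/(v − v_e) = 2 × 4 × 24630/1464 ≈ 135 Hz.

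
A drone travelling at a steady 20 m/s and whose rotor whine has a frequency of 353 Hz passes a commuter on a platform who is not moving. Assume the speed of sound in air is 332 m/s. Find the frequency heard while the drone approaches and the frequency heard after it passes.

376 Hz approaching; 333 Hz receding

Approaching: f₁ = f · v/(v − v_s) = 353 × 332/312 ≈ 376 Hz.
Receding: f₂ = f · v/(v + v_s) = 353 × 332/352 ≈ 333 Hz.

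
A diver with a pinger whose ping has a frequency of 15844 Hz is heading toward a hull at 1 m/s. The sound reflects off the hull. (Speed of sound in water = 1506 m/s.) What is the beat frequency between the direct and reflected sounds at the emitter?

The hull receives the sound from a moving source: f₁ = f₀ · v/(v − v_e) = 15844 × 1506/1505 ≈ 15854.5 Hz.
On the return leg the diver with a pinger is a moving observer: f₂ = f₁ · (v + v_e)/v = 15854.5 × 1507/1506 ≈ 15865.1 Hz.
Equivalently f₂ = f₀ · (v + v_e)/(v − v_e).
Beat against the emitted tone: |f₂ − f₀| = 2v_e·f₀/(v − v_e) = 2 × 1 × 15844/1505 ≈ 21.1 Hz.

21.1 Hz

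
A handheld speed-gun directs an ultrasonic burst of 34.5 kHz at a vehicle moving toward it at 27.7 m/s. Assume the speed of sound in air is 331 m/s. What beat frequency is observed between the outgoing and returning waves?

At the vehicle (a moving observer), f₁ = f₀ · (v + u)/v = 34.5 × 358.7/331 ≈ 37.39 kHz.
On reflection it acts as a source moving toward the stationary detector: f₂ = f₁ · v/(v − u) = 37.39 × 331/303.3 ≈ 40.80 kHz.
Equivalently f₂ = f₀ · (v + u)/(v − u).
Beat frequency (with f₀ = 34500 Hz): |f₂ − f₀| = 2u·f₀/(v − u) = 2 × 27.7 × 34500/303.3 ≈ 6302 Hz.

6302 Hz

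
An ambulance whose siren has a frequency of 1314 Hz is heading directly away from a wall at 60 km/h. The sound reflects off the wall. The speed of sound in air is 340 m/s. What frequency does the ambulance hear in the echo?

60 km/h = 16.67 m/s.
The wall receives the sound from a moving source: f₁ = f₀ · v/(v + v_e) = 1314 × 340/356.67 ≈ 1253 Hz.
On the return leg the ambulance is a moving observer: f₂ = f₁ · (v − v_e)/v = 1253 × 323.33/340 ≈ 1191 Hz.

1191 Hz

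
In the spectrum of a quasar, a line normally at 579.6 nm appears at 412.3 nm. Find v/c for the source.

0.328

λ'/λ₀ = 0.7114 < 1 (blueshift), so the source is approaching.
λ'/λ₀ = √((1 − β)/(1 + β)) for an approaching source ⇒ β = (1 − r²)/(1 + r²) with r = λ'/λ₀.
β = (1 − 0.5060)/(1 + 0.5060) ≈ 0.328.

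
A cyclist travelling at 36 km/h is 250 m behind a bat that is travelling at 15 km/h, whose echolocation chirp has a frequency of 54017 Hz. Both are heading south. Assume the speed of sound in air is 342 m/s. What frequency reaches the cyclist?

54927 Hz

15 km/h = 4.167 m/s; 36 km/h = 10 m/s.
The cyclist is behind, so the bat is moving away from it while the cyclist is moving toward the bat.
Both move, so f' = f · (v + v_o)/(v + v_s).
f' = 54017 × (342 + 10)/(342 + 4.167) = 54017 × 352/346.17 ≈ 54927 Hz.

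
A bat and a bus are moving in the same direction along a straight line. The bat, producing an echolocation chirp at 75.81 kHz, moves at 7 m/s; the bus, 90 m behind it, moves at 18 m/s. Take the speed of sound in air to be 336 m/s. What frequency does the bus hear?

The bus is behind, so the bat is moving away from it while the bus is moving toward the bat.
General Doppler shift: f' = f · (v + v_o)/(v + v_s).
f' = 75.81 × (336 + 18)/(336 + 7) = 75.81 × 354/343 ≈ 78.2 kHz.

78.2 kHz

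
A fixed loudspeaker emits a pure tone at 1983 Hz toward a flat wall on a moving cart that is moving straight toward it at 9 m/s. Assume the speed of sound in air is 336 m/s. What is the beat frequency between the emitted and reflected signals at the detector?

At the flat wall on a moving cart (a moving observer), f₁ = f₀ · (v + u)/v = 1983 × 345/336 ≈ 2036.1 Hz.
On reflection it acts as a source moving toward the stationary detector: f₂ = f₁ · v/(v − u) = 2036.1 × 336/327 ≈ 2092.2 Hz.
Equivalently f₂ = f₀ · (v + u)/(v − u).
Beat frequency: |f₂ − f₀| = 2u·f₀/(v − u) = 2 × 9 × 1983/327 ≈ 109 Hz.

109 Hz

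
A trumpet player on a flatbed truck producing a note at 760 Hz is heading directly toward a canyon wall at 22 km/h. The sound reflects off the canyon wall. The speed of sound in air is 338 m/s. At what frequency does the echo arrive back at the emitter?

22 km/h = 6.111 m/s.
The canyon wall receives the sound from a moving source: f₁ = f₀ · v/(v − v_e) = 760 × 338/331.89 ≈ 774 Hz.
On the return leg the trumpet player on a flatbed truck is a moving observer: f₂ = f₁ · (v + v_e)/v = 774 × 344.11/338 ≈ 788 Hz.
Equivalently f₂ = f₀ · (v + v_e)/(v − v_e).

788 Hz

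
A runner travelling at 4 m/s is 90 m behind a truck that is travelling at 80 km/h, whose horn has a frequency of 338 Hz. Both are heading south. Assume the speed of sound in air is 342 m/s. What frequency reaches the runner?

321 Hz

80 km/h = 22.22 m/s.
The runner is behind, so the truck is moving away from it while the runner is moving toward the truck.
General Doppler shift: f' = f · (v + v_o)/(v + v_s).
f' = 338 × (342 + 4)/(342 + 22.22) = 338 × 346/364.22 ≈ 321 Hz.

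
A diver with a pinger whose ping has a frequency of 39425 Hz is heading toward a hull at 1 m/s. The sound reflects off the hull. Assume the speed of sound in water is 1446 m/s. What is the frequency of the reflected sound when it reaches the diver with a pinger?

The hull receives the sound from a moving source: f₁ = f₀ · v/(v − v_e) = 39425 × 1446/1445 ≈ 39452 Hz.
On the return leg the diver with a pinger is a moving observer: f₂ = f₁ · (v + v_e)/v = 39452 × 1447/1446 ≈ 39480 Hz.

39480 Hz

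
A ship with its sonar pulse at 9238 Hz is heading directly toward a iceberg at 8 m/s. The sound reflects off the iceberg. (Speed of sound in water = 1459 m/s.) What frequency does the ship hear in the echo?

The iceberg receives the sound from a moving source: f₁ = f₀ · v/(v − v_e) = 9238 × 1459/1451 ≈ 9289 Hz.
On the return leg the ship is a moving observer: f₂ = f₁ · (v + v_e)/v = 9289 × 1467/1459 ≈ 9340 Hz.

9340 Hz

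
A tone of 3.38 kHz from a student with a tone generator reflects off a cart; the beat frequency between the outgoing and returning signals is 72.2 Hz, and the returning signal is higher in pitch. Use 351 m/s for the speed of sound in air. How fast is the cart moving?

3.7 m/s

Double Doppler shift off a moving reflector: f₂ = f₀ · (v + u)/(v − u) (u > 0 toward emitter).
Returning signal is higher, so f₂ = f₀ + Δf = 3380 + 72.2 = 3452.2 Hz.
Rearranging, u = v · (f₂ − f₀)/(f₂ + f₀) = 351 × 72.2/6832.2 ≈ 3.7 m/s.
So the cart is moving at 3.7 m/s toward the emitter.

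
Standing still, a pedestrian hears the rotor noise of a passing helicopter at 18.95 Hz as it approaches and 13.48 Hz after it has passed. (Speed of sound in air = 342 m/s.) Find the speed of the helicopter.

f₁/f₂ = (v + v_s)/(v − v_s), so v_s = v · (f₁ − f₂)/(f₁ + f₂).
v_s = 342 × (18.95 − 13.48)/(18.95 + 13.48) = 342 × 5.47/32.43 ≈ 58 m/s.

58 m/s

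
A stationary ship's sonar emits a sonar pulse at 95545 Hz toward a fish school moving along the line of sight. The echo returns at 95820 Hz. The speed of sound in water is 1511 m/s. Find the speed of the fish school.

Double Doppler shift off a moving reflector: f₂ = f₀ · (v + u)/(v − u) (u > 0 toward emitter).
Rearranging, u = v · (f₂ − f₀)/(f₂ + f₀) = 1511 × 275/191365 ≈ 2.17 m/s.
So the fish school is moving at 2.17 m/s toward the emitter.

2.17 m/s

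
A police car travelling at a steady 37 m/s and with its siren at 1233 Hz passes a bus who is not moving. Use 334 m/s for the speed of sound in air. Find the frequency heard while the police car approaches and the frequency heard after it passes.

1387 Hz approaching; 1110 Hz receding

Approaching: f₁ = f · v/(v − v_s) = 1233 × 334/297 ≈ 1387 Hz.
Receding: f₂ = f · v/(v + v_s) = 1233 × 334/371 ≈ 1110 Hz.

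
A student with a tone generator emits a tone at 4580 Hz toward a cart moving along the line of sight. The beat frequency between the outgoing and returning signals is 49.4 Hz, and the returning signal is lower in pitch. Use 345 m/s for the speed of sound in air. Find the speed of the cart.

1.87 m/s

Double Doppler shift off a moving reflector: f₂ = f₀ · (v + u)/(v − u) (u > 0 toward emitter).
Returning signal is lower, so f₂ = f₀ − Δf = 4580 − 49.4 = 4530.6 Hz.
Rearranging, u = v · (f₂ − f₀)/(f₂ + f₀) = 345 × -49.4/9110.6 ≈ -1.87 m/s.
So the cart is moving at 1.87 m/s away from the emitter.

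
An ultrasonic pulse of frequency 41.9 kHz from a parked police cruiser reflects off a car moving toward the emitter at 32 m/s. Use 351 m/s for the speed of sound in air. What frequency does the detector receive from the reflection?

50.3 kHz

The car first receives the wave as a moving observer: f₁ = f₀ · (v + u)/v = 41.9 × (351 + 32)/351 ≈ 45.7 kHz.
The reflection then acts as a moving source: f₂ = f₁ · v/(v − u) ≈ 50.3 kHz.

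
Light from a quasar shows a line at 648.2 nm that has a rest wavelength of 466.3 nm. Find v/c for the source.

λ'/λ₀ = 1.3901 > 1 (redshift), so the source is receding.
λ'/λ₀ = √((1 + β)/(1 − β)) for a receding source ⇒ β = (r² − 1)/(r² + 1) with r = λ'/λ₀.
β = (1.9324 − 1)/(1.9324 + 1) ≈ 0.318.

0.318c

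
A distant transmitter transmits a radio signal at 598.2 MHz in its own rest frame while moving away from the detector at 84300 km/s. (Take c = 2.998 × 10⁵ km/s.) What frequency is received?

448.1 MHz

β = v/c = 84300/299800 = 0.2812.
Relativistic Doppler for frequency: f' = f₀ · √((1 − β)/(1 + β)).
f' = 598.2 × √(0.7188/1.2812) = 598.2 × 0.74903 ≈ 448.1 MHz.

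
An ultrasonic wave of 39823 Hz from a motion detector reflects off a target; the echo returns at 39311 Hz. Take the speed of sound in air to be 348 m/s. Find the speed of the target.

2.25 m/s

Double Doppler shift off a moving reflector: f₂ = f₀ · (v + u)/(v − u) (u > 0 toward emitter).
Rearranging, u = v · (f₂ − f₀)/(f₂ + f₀) = 348 × -512/79134 ≈ -2.25 m/s.
So the target is moving at 2.25 m/s away from the emitter.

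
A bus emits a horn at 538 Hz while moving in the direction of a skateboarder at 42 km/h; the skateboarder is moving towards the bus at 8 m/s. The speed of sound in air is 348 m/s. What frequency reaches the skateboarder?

569 Hz

42 km/h = 11.67 m/s.
Both move, so f' = f · (v + v_o)/(v − v_s).
f' = 538 × (348 + 8)/(348 − 11.67) = 538 × 356/336.33 ≈ 569 Hz.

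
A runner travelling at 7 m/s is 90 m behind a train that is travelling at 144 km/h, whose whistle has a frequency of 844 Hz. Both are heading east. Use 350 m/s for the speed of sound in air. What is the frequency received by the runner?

144 km/h = 40 m/s.
The runner is behind, so the train is moving away from it while the runner is moving toward the train.
With source receding and observer approaching, f' = f · (v + v_o)/(v + v_s).
f' = 844 × (350 + 7)/(350 + 40) = 844 × 357/390 ≈ 773 Hz.

773 Hz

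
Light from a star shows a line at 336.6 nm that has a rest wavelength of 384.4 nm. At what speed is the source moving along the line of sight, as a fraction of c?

0.132

λ'/λ₀ = 0.8757 < 1 (blueshift), so the source is approaching.
λ'/λ₀ = √((1 − β)/(1 + β)) for an approaching source ⇒ β = (1 − r²)/(1 + r²) with r = λ'/λ₀.
β = (1 − 0.7668)/(1 + 0.7668) ≈ 0.132.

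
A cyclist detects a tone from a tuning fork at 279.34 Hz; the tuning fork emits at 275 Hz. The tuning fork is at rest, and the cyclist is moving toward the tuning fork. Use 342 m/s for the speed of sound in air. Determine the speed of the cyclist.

f' = f · (v + v_o)/v ⇒ v_o = v · |f'/f − 1|.
v_o = 342 × |279.34/275 − 1| = 342 × 0.01578 ≈ 5.4 m/s.

5.4 m/s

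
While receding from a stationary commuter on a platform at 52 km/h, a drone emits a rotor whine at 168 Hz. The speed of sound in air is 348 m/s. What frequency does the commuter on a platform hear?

161 Hz

52 km/h = 14.44 m/s.
Moving source, stationary observer: f' = f · v/(v + v_s) since the source is receding.
f' = 168 × 348/(348 + 14.44) = 168 × 348/362.4 ≈ 161 Hz.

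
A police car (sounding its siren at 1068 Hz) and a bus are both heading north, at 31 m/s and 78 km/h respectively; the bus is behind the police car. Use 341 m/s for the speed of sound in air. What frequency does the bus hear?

1041 Hz

78 km/h = 21.67 m/s.
The bus is behind, so the police car is moving away from it while the bus is moving toward the police car.
General Doppler shift: f' = f · (v + v_o)/(v + v_s).
f' = 1068 × (341 + 21.67)/(341 + 31) = 1068 × 362.67/372 ≈ 1041 Hz.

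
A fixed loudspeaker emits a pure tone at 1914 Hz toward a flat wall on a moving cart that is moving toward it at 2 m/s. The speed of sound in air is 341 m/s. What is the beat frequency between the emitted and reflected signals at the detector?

The flat wall on a moving cart first receives the wave as a moving observer: f₁ = f₀ · (v + u)/v = 1914 × (341 + 2)/341 ≈ 1925.2 Hz.
On reflection it acts as a source moving toward the stationary detector: f₂ = f₁ · v/(v − u) = 1925.2 × 341/339 ≈ 1936.6 Hz.
Beat frequency: |f₂ − f₀| = 2u·f₀/(v − u) = 2 × 2 × 1914/339 ≈ 22.6 Hz.

22.6 Hz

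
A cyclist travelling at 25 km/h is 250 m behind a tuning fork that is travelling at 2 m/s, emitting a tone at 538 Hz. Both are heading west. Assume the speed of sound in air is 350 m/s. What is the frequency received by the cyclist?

25 km/h = 6.944 m/s.
The cyclist is behind, so the tuning fork is moving away from it while the cyclist is moving toward the tuning fork.
Both move, so f' = f · (v + v_o)/(v + v_s).
f' = 538 × (350 + 6.944)/(350 + 2) = 538 × 356.94/352 ≈ 546 Hz.

546 Hz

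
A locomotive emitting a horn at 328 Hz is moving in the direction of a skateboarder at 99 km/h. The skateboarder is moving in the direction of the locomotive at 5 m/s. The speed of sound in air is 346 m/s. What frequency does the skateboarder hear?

99 km/h = 27.5 m/s.
General Doppler shift: f' = f · (v + v_o)/(v − v_s).
f' = 328 × (346 + 5)/(346 − 27.5) = 328 × 351/318.5 ≈ 361 Hz.

361 Hz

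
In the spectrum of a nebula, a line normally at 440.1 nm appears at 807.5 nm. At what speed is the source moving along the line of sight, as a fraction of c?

0.542c

λ'/λ₀ = 1.8348 > 1 (redshift), so the source is receding.
λ'/λ₀ = √((1 + β)/(1 − β)) for a receding source ⇒ β = (r² − 1)/(r² + 1) with r = λ'/λ₀.
β = (3.3665 − 1)/(3.3665 + 1) ≈ 0.542.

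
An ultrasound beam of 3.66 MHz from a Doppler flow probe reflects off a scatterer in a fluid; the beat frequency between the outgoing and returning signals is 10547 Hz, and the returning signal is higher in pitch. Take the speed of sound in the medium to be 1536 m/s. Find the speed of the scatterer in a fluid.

2.21 m/s

Double Doppler shift off a moving reflector: f₂ = f₀ · (v + u)/(v − u) (u > 0 toward emitter).
Returning signal is higher, so f₂ = f₀ + Δf = 3660000 + 10547 = 3670547 Hz.
Rearranging, u = v · (f₂ − f₀)/(f₂ + f₀) = 1536 × 10547/7330547 ≈ 2.21 m/s.
So the scatterer in a fluid is moving at 2.21 m/s toward the emitter.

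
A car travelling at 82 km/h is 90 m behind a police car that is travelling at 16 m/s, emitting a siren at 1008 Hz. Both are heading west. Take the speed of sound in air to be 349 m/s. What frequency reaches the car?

82 km/h = 22.78 m/s.
The car is behind, so the police car is moving away from it while the car is moving toward the police car.
General Doppler shift: f' = f · (v + v_o)/(v + v_s).
f' = 1008 × (349 + 22.78)/(349 + 16) = 1008 × 371.78/365 ≈ 1027 Hz.

1027 Hz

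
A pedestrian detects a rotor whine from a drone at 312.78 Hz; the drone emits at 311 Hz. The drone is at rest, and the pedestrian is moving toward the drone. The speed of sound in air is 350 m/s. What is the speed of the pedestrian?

f' = f · (v + v_o)/v ⇒ v_o = v · |f'/f − 1|.
v_o = 350 × |312.78/311 − 1| = 350 × 0.005723 ≈ 2.00 m/s.

2.00 m/s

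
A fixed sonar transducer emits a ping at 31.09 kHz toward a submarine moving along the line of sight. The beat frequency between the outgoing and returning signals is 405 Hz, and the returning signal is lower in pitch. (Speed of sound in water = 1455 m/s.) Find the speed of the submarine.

9.5 m/s

Double Doppler shift off a moving reflector: f₂ = f₀ · (v + u)/(v − u) (u > 0 toward emitter).
Returning signal is lower, so f₂ = f₀ − Δf = 31090 − 405 = 30685 Hz.
Rearranging, u = v · (f₂ − f₀)/(f₂ + f₀) = 1455 × -405/61775 ≈ -9.5 m/s.
So the submarine is moving at 9.5 m/s away from the emitter.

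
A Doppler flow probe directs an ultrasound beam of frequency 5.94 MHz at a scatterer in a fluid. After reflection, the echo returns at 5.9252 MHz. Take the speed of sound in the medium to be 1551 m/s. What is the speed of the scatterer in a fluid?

Double Doppler shift off a moving reflector: f₂ = f₀ · (v + u)/(v − u) (u > 0 toward emitter).
Rearranging, u = v · (f₂ − f₀)/(f₂ + f₀) = 1551 × -0.0148/11.8652 ≈ -1.93 m/s.
So the scatterer in a fluid is moving at 1.93 m/s away from the emitter.

1.93 m/s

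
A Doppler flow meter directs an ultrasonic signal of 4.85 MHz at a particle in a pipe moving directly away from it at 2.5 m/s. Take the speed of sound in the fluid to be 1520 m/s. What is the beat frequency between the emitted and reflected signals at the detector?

15928 Hz

The particle in a pipe first receives the wave as a moving observer: f₁ = f₀ · (v − u)/v = 4.85 × (1520 − 2.5)/1520 ≈ 4.84202 MHz.
On reflection it acts as a source moving away from the stationary detector: f₂ = f₁ · v/(v + u) = 4.84202 × 1520/1522.5 ≈ 4.83407 MHz.
Equivalently f₂ = f₀ · (v − u)/(v + u).
Beat frequency (with f₀ = 4850000 Hz): |f₂ − f₀| = 2u·f₀/(v + u) = 2 × 2.5 × 4850000/1522.5 ≈ 15928 Hz.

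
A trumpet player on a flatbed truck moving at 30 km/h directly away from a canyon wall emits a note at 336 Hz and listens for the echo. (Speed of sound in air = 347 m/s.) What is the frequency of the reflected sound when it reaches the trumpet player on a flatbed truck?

30 km/h = 8.333 m/s.
The canyon wall receives the sound from a moving source: f₁ = f₀ · v/(v + v_e) = 336 × 347/355.33 ≈ 328 Hz.
On the return leg the trumpet player on a flatbed truck is a moving observer: f₂ = f₁ · (v − v_e)/v = 328 × 338.67/347 ≈ 320 Hz.
Equivalently f₂ = f₀ · (v − v_e)/(v + v_e).

320 Hz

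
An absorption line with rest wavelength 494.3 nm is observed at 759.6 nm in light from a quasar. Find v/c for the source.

0.405

λ'/λ₀ = 1.5367 > 1 (redshift), so the source is receding.
λ'/λ₀ = √((1 + β)/(1 − β)) for a receding source ⇒ β = (r² − 1)/(r² + 1) with r = λ'/λ₀.
β = (2.3615 − 1)/(2.3615 + 1) ≈ 0.405.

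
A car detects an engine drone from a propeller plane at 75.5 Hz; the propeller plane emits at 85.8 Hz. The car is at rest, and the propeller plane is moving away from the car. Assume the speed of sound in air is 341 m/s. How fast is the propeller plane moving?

47 m/s

f' = f · v/(v + v_s) ⇒ v_s = v · |1 − f/f'|.
v_s = 341 × |1 − 85.8/75.5| = 341 × 0.1364 ≈ 47 m/s.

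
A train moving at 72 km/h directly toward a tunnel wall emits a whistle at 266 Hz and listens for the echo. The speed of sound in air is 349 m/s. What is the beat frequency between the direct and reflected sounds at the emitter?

72 km/h = 20 m/s.
The tunnel wall receives the sound from a moving source: f₁ = f₀ · v/(v − v_e) = 266 × 349/329 ≈ 282.2 Hz.
On the return leg the train is a moving observer: f₂ = f₁ · (v + v_e)/v = 282.2 × 369/349 ≈ 298.3 Hz.
Equivalently f₂ = f₀ · (v + v_e)/(v − v_e).
Beat against the emitted tone: |f₂ − f₀| = 2v_e·f₀/(v − v_e) = 2 × 20 × 266/329 ≈ 32.3 Hz.

32.3 Hz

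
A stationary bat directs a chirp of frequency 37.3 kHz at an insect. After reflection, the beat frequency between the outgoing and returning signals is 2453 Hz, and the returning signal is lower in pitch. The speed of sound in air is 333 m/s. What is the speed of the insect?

Double Doppler shift off a moving reflector: f₂ = f₀ · (v + u)/(v − u) (u > 0 toward emitter).
Returning signal is lower, so f₂ = f₀ − Δf = 37300 − 2453 = 34847 Hz.
Rearranging, u = v · (f₂ − f₀)/(f₂ + f₀) = 333 × -2453/72147 ≈ -11.3 m/s.
So the insect is moving at 11.3 m/s away from the emitter.

11.3 m/s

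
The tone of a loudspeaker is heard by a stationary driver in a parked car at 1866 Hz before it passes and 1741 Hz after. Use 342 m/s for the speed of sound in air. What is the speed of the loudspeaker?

f₁/f₂ = (v + v_s)/(v − v_s), so v_s = v · (f₁ − f₂)/(f₁ + f₂).
v_s = 342 × (1866 − 1741)/(1866 + 1741) = 342 × 125/3607 ≈ 11.9 m/s.

11.9 m/s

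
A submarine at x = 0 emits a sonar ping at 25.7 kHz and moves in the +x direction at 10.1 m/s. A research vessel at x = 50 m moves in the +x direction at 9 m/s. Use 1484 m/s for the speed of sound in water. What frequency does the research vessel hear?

25.7 kHz

The observer lies on the +x side, so the source is heading toward the observer and the observer is heading away from the source.
Both move, so f' = f · (v − v_o)/(v − v_s).
f' = 25.7 × (1484 − 9)/(1484 − 10.1) = 25.7 × 1475/1473.9 ≈ 25.7 kHz.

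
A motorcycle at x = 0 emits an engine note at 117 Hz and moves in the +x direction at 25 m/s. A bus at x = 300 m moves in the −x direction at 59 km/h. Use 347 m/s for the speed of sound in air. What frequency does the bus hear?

132 Hz

59 km/h = 16.39 m/s.
The observer lies on the +x side, so the source is heading toward the observer and the observer is heading toward the source.
Both move, so f' = f · (v + v_o)/(v − v_s).
f' = 117 × (347 + 16.39)/(347 − 25) = 117 × 363.39/322 ≈ 132 Hz.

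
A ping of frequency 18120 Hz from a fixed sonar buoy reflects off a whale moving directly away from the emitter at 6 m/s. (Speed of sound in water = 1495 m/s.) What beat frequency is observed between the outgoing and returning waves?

The whale first receives the wave as a moving observer: f₁ = f₀ · (v − u)/v = 18120 × (1495 − 6)/1495 ≈ 18047.3 Hz.
On reflection it acts as a source moving away from the stationary detector: f₂ = f₁ · v/(v + u) = 18047.3 × 1495/1501 ≈ 17975.1 Hz.
Equivalently f₂ = f₀ · (v − u)/(v + u).
Beat frequency: |f₂ − f₀| = 2u·f₀/(v + u) = 2 × 6 × 18120/1501 ≈ 145 Hz.

145 Hz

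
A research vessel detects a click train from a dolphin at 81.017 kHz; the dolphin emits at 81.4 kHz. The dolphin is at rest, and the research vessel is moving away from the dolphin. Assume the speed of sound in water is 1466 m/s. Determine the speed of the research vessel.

6.9 m/s

f' = f · (v − v_o)/v ⇒ v_o = v · |f'/f − 1|.
v_o = 1466 × |81.017/81.4 − 1| = 1466 × 0.004705 ≈ 6.9 m/s.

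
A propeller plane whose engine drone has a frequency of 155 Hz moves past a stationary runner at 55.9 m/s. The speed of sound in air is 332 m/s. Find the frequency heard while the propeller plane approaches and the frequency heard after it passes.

186 Hz approaching; 133 Hz receding

Approaching: f₁ = f · v/(v − v_s) = 155 × 332/276.1 ≈ 186 Hz.
Receding: f₂ = f · v/(v + v_s) = 155 × 332/387.9 ≈ 133 Hz.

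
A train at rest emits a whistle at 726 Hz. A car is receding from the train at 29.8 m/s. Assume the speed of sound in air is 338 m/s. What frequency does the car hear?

662 Hz

Moving observer, stationary source: f' = f · (v − v_o)/v.
f' = 726 × (338 − 29.8)/338 = 726 × 308.2/338 ≈ 662 Hz.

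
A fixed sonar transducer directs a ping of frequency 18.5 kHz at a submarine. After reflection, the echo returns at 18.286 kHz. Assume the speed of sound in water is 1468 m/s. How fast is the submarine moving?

Double Doppler shift off a moving reflector: f₂ = f₀ · (v + u)/(v − u) (u > 0 toward emitter).
Rearranging, u = v · (f₂ − f₀)/(f₂ + f₀) = 1468 × -0.214/36.786 ≈ -8.5 m/s.
So the submarine is moving at 8.5 m/s away from the emitter.

8.5 m/s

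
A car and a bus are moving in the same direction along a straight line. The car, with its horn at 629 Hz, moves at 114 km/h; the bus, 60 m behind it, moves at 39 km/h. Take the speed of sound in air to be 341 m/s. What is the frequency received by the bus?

114 km/h = 31.67 m/s; 39 km/h = 10.83 m/s.
The bus is behind, so the car is moving away from it while the bus is moving toward the car.
Both move, so f' = f · (v + v_o)/(v + v_s).
f' = 629 × (341 + 10.83)/(341 + 31.67) = 629 × 351.83/372.67 ≈ 594 Hz.

594 Hz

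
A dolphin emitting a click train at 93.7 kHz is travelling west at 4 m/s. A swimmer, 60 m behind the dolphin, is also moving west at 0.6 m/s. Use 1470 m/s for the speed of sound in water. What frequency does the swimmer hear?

93.5 kHz

The swimmer is behind, so the dolphin is moving away from it while the swimmer is moving toward the dolphin.
With source receding and observer approaching, f' = f · (v + v_o)/(v + v_s).
f' = 93.7 × (1470 + 0.6)/(1470 + 4) = 93.7 × 1470.6/1474 ≈ 93.5 kHz.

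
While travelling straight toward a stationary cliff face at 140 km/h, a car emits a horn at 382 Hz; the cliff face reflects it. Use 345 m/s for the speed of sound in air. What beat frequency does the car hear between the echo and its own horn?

97 Hz

140 km/h = 38.89 m/s.
The cliff face receives the sound from a moving source: f₁ = f₀ · v/(v − v_e) = 382 × 345/306.11 ≈ 430.5 Hz.
On the return leg the car is a moving observer: f₂ = f₁ · (v + v_e)/v = 430.5 × 383.89/345 ≈ 479.1 Hz.
Beat against the emitted tone: |f₂ − f₀| = 2v_e·f₀/(v − v_e) = 2 × 38.89 × 382/306.11 ≈ 97 Hz.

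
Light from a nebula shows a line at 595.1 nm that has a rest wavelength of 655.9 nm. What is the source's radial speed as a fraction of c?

λ'/λ₀ = 0.9073 < 1 (blueshift), so the source is approaching.
λ'/λ₀ = √((1 − β)/(1 + β)) for an approaching source ⇒ β = (1 − r²)/(1 + r²) with r = λ'/λ₀.
β = (1 − 0.8232)/(1 + 0.8232) ≈ 0.097.

0.097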